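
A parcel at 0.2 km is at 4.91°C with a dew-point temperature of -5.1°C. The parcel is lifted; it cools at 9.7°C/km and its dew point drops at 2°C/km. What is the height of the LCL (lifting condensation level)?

1.5 km

T and T_d converge at 9.7 − 2 = 7.7°C per km
Height above start = (4.91 − (-5.1)) / 7.7 = 1.3 km
LCL altitude = 200 m + 1300 m = 1500 m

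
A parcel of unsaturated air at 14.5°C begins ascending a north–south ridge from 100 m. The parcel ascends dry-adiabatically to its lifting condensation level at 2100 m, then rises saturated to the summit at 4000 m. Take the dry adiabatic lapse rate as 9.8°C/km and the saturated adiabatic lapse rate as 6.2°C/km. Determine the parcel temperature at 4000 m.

-16.88°C

From 100 m to 2100 m (dry): cools by 9.8 × 2 = 19.6°C, giving -5.1°C.
From 2100 m to 4000 m (saturated): cools by 6.2 × 1.9 = 11.78°C, giving -16.88°C.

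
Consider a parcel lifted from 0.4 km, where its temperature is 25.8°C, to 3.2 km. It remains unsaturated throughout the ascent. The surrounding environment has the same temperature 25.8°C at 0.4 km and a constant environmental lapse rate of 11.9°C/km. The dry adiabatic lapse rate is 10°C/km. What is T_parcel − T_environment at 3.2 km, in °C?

Parcel:
  Dry to 3200 m: -10 × 2.8 km = -28°C, so T = -2.2°C.
Environment:
  Environment to 3200 m: -11.9 × 2.8 km = -33.32°C, so T = -7.52°C.
T_parcel − T_env = -2.2 − (-7.52) = +5.32°C

+5.32°C (parcel warmer than environment)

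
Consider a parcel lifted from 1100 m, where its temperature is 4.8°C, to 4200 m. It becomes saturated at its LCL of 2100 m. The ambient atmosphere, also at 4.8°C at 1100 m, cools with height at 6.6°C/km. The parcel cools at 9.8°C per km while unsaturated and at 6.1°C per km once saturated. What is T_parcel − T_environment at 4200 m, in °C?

-2.15°C (parcel cooler than environment)

Parcel:
  Dry to 2100 m: -9.8 × 1 km = -9.8°C, so T = -5°C.
  Saturated to 4200 m: -6.1 × 2.1 km = -12.81°C, so T = -17.81°C.
Environment:
  Environment to 4200 m: -6.6 × 3.1 km = -20.46°C, so T = -15.66°C.
T_parcel − T_env = -17.81 − (-15.66) = -2.15°C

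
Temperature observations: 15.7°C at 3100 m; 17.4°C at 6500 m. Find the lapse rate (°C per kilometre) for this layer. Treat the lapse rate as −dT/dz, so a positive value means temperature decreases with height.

-0.5°C/km

Γ = −ΔT/Δz = (15.7 − 17.4) / (6500 − 3100) m
  = -1.7°C / 3.4 km = -0.5°C/km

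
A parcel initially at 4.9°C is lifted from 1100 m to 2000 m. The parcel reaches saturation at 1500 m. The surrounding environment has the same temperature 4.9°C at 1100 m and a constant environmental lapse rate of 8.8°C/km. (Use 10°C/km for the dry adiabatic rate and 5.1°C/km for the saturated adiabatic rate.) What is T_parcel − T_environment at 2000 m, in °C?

+1.37°C (parcel warmer than environment)

Parcel:
  1100 → 1500 m (dry, 10°C/km): ΔT = -10 × 0.4 = -4°C → T = 0.9°C
  1500 → 2000 m (saturated, 5.1°C/km): ΔT = -5.1 × 0.5 = -2.55°C → T = -1.65°C
Environment:
  1100 → 2000 m (environment, 8.8°C/km): ΔT = -8.8 × 0.9 = -7.92°C → T = -3.02°C
T_parcel − T_env = -1.65 − (-3.02) = +1.37°C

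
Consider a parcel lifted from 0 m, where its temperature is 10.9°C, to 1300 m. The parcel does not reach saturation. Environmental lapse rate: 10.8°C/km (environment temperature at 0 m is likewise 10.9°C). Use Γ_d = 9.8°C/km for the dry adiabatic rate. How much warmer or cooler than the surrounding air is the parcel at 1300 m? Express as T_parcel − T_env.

Parcel:
  Dry to 1300 m: -9.8 × 1.3 km = -12.74°C, so T = -1.84°C.
Environment:
  Environment to 1300 m: -10.8 × 1.3 km = -14.04°C, so T = -3.14°C.
T_parcel − T_env = -1.84 − (-3.14) = +1.3°C

+1.3°C (parcel warmer than environment)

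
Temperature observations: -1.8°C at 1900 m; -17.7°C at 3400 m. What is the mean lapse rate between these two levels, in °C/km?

Γ = −ΔT/Δz = (-1.8 − (-17.7)) / (3400 − 1900) m
  = 15.9°C / 1.5 km = 10.6°C/km

10.6°C/km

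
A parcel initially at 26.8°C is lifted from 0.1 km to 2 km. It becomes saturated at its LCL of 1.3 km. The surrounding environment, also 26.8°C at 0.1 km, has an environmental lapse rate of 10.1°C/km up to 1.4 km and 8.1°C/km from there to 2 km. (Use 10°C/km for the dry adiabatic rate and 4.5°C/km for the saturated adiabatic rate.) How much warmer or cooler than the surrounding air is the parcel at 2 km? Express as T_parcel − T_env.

Parcel:
  Dry to 1300 m: -10 × 1.2 km = -12°C, so T = 14.8°C.
  Saturated to 2000 m: -4.5 × 0.7 km = -3.15°C, so T = 11.65°C.
Environment:
  Environment, lower layer to 1400 m: -10.1 × 1.3 km = -13.13°C, so T = 13.67°C.
  Environment, upper layer to 2000 m: -8.1 × 0.6 km = -4.86°C, so T = 8.81°C.
T_parcel − T_env = 11.65 − 8.81 = +2.84°C

+2.84°C (parcel warmer than environment)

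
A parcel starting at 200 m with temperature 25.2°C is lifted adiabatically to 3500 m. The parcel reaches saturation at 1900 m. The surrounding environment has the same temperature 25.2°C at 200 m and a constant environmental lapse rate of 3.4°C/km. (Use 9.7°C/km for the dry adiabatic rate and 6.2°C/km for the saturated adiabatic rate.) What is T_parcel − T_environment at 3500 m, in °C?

-15.19°C (parcel cooler than environment)

Parcel:
  200 → 1900 m (dry, 9.7°C/km): ΔT = -9.7 × 1.7 = -16.49°C → T = 8.71°C
  1900 → 3500 m (saturated, 6.2°C/km): ΔT = -6.2 × 1.6 = -9.92°C → T = -1.21°C
Environment:
  200 → 3500 m (environment, 3.4°C/km): ΔT = -3.4 × 3.3 = -11.22°C → T = 13.98°C
T_parcel − T_env = -1.21 − 13.98 = -15.19°C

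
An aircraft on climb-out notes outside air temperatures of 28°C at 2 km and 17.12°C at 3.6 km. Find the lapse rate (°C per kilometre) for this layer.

Γ = −ΔT/Δz = (28 − 17.12) / (3600 − 2000) m
  = 10.88°C / 1.6 km = 6.8°C/km

6.8°C/km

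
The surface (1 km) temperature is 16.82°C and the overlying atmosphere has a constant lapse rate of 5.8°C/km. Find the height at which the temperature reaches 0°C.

3.9 km

Height above start = (16.82 − 0) / 5.8 = 2.9 km
Altitude = 1000 m + 2900 m = 3900 m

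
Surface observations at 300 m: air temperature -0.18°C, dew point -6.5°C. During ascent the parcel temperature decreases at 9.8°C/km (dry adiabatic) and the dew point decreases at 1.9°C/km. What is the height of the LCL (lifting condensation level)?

1100 m

T and T_d converge at 9.8 − 1.9 = 7.9°C per km
Height above start = (-0.18 − (-6.5)) / 7.9 = 0.8 km
LCL altitude = 300 m + 800 m = 1100 m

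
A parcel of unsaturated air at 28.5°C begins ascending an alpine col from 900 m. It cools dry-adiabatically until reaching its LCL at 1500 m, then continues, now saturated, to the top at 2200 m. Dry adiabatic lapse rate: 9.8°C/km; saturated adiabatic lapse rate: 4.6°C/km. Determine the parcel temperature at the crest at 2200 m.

19.4°C

900–1500 m, dry: Δz = 0.6 km ⇒ ΔT = -5.88°C; T = 22.62°C
1500–2200 m, saturated: Δz = 0.7 km ⇒ ΔT = -3.22°C; T = 19.4°C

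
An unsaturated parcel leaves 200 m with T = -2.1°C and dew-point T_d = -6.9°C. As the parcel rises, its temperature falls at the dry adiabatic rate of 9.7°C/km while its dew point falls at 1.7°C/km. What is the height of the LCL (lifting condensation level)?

T and T_d converge at 9.7 − 1.7 = 8°C per km
Height above start = (-2.1 − (-6.9)) / 8 = 0.6 km
LCL altitude = 200 m + 600 m = 800 m

800 m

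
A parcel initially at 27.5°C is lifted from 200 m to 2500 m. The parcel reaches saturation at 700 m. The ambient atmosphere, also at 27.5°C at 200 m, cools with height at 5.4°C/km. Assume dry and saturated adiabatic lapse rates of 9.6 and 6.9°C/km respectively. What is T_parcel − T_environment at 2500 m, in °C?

Parcel:
  From 200 m to 700 m (dry): cools by 9.6 × 0.5 = 4.8°C, giving 22.7°C.
  From 700 m to 2500 m (saturated): cools by 6.9 × 1.8 = 12.42°C, giving 10.28°C.
Environment:
  From 200 m to 2500 m (environment): cools by 5.4 × 2.3 = 12.42°C, giving 15.08°C.
T_parcel − T_env = 10.28 − 15.08 = -4.8°C

-4.8°C (parcel cooler than environment)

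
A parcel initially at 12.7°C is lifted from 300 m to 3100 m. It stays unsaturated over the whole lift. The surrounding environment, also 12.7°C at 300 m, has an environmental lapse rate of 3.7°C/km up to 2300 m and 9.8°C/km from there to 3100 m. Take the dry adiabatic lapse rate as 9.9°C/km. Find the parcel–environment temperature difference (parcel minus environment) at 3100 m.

-12.48°C (parcel cooler than environment)

Parcel:
  300 → 3100 m (dry, 9.9°C/km): ΔT = -9.9 × 2.8 = -27.72°C → T = -15.02°C
Environment:
  300 → 2300 m (environment, lower layer, 3.7°C/km): ΔT = -3.7 × 2 = -7.4°C → T = 5.3°C
  2300 → 3100 m (environment, upper layer, 9.8°C/km): ΔT = -9.8 × 0.8 = -7.84°C → T = -2.54°C
T_parcel − T_env = -15.02 − (-2.54) = -12.48°C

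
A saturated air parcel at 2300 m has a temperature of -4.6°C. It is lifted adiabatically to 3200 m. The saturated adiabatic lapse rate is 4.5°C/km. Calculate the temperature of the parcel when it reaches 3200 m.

2300–3200 m, saturated adiabatic: Δz = 0.9 km ⇒ ΔT = -4.05°C; T = -8.65°C

-8.65°C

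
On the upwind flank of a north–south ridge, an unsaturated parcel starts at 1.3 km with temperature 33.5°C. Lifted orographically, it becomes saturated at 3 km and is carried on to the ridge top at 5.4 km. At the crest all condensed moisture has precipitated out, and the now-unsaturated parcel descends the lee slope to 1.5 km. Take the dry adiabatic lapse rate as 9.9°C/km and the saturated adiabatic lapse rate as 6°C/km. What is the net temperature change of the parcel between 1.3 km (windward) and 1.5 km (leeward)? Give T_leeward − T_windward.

+7.38°C

1300 → 3000 m (dry, 9.9°C/km): ΔT = -9.9 × 1.7 = -16.83°C → T = 16.67°C
3000 → 5400 m (saturated, 6°C/km): ΔT = -6 × 2.4 = -14.4°C → T = 2.27°C
5400 → 1500 m (dry descent, 9.9°C/km): ΔT = +9.9 × 3.9 = +38.61°C → T = 40.88°C
Net change vs windward start: 40.88 − 33.5 = +7.38°C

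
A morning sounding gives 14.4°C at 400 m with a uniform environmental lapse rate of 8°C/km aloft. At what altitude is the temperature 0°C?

Height above start = (14.4 − 0) / 8 = 1.8 km
Altitude = 400 m + 1800 m = 2200 m

2200 m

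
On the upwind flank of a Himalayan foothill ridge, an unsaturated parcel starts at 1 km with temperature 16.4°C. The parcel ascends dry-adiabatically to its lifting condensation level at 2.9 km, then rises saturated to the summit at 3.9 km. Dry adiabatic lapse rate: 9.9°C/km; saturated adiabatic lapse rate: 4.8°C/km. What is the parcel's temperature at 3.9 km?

Dry to 2900 m: -9.9 × 1.9 km = -18.81°C, so T = -2.41°C.
Saturated to 3900 m: -4.8 × 1 km = -4.8°C, so T = -7.21°C.

-7.21°C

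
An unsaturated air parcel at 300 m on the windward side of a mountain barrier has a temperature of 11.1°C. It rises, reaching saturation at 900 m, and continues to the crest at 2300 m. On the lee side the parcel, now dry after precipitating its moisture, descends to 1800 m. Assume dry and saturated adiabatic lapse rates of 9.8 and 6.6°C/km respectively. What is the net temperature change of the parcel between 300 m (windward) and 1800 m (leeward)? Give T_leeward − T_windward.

300–900 m, dry: Δz = 0.6 km ⇒ ΔT = -5.88°C; T = 5.22°C
900–2300 m, saturated: Δz = 1.4 km ⇒ ΔT = -9.24°C; T = -4.02°C
2300–1800 m, dry descent: Δz = 0.5 km ⇒ ΔT = +4.9°C; T = 0.88°C
Net change vs windward start: 0.88 − 11.1 = -10.22°C

-10.22°C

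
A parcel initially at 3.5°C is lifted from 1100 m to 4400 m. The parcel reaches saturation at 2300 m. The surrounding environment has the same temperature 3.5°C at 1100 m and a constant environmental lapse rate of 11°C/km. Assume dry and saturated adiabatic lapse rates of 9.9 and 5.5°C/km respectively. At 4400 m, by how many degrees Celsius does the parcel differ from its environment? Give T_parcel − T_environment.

Parcel:
  1100–2300 m, dry: Δz = 1.2 km ⇒ ΔT = -11.88°C; T = -8.38°C
  2300–4400 m, saturated: Δz = 2.1 km ⇒ ΔT = -11.55°C; T = -19.93°C
Environment:
  1100–4400 m, environment: Δz = 3.3 km ⇒ ΔT = -36.3°C; T = -32.8°C
T_parcel − T_env = -19.93 − (-32.8) = +12.87°C

+12.87°C (parcel warmer than environment)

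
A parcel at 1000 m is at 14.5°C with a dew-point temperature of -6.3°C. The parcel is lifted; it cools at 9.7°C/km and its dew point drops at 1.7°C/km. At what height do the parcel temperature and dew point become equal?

T and T_d converge at 9.7 − 1.7 = 8°C per km
Height above start = (14.5 − (-6.3)) / 8 = 2.6 km
LCL altitude = 1000 m + 2600 m = 3600 m

3600 m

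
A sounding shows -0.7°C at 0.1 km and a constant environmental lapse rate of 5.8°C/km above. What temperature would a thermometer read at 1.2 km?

From 100 m to 1200 m (environmental): cools by 5.8 × 1.1 = 6.38°C, giving -7.08°C.

-7.08°C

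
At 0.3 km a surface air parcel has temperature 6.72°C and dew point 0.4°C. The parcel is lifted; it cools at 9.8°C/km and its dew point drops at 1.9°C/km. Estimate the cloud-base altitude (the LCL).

T and T_d converge at 9.8 − 1.9 = 7.9°C per km
Height above start = (6.72 − 0.4) / 7.9 = 0.8 km
LCL altitude = 300 m + 800 m = 1100 m

1.1 km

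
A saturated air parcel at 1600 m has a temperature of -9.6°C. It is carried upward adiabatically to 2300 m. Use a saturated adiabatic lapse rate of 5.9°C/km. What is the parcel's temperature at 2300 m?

-13.73°C

1600–2300 m, saturated adiabatic: Δz = 0.7 km ⇒ ΔT = -4.13°C; T = -13.73°C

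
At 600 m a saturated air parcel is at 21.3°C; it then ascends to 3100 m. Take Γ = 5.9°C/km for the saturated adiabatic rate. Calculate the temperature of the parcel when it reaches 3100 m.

6.55°C

From 600 m to 3100 m (saturated adiabatic): cools by 5.9 × 2.5 = 14.75°C, giving 6.55°C.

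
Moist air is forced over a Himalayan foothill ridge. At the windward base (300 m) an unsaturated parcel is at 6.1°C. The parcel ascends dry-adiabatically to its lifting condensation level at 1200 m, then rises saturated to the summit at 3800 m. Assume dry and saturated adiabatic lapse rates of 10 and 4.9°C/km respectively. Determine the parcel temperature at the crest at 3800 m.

-15.64°C

Dry to 1200 m: -10 × 0.9 km = -9°C, so T = -2.9°C.
Saturated to 3800 m: -4.9 × 2.6 km = -12.74°C, so T = -15.64°C.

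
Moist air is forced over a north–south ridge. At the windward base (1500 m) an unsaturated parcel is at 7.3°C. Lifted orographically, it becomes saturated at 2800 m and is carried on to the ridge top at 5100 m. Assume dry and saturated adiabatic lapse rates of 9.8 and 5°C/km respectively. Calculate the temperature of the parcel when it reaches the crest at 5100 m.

Dry to 2800 m: -9.8 × 1.3 km = -12.74°C, so T = -5.44°C.
Saturated to 5100 m: -5 × 2.3 km = -11.5°C, so T = -16.94°C.

-16.94°C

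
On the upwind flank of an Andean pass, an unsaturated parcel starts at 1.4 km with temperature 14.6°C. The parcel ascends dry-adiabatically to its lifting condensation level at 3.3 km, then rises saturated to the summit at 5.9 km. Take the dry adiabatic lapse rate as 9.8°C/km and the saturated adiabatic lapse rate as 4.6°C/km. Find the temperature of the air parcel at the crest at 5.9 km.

1400–3300 m, dry: Δz = 1.9 km ⇒ ΔT = -18.62°C; T = -4.02°C
3300–5900 m, saturated: Δz = 2.6 km ⇒ ΔT = -11.96°C; T = -15.98°C

-15.98°C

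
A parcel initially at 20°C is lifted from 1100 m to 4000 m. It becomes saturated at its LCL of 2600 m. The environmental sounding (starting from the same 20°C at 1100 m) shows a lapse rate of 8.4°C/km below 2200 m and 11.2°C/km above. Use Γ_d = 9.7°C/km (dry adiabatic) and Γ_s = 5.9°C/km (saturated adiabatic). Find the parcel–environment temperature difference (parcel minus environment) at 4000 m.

+6.59°C (parcel warmer than environment)

Parcel:
  1100 → 2600 m (dry, 9.7°C/km): ΔT = -9.7 × 1.5 = -14.55°C → T = 5.45°C
  2600 → 4000 m (saturated, 5.9°C/km): ΔT = -5.9 × 1.4 = -8.26°C → T = -2.81°C
Environment:
  1100 → 2200 m (environment, lower layer, 8.4°C/km): ΔT = -8.4 × 1.1 = -9.24°C → T = 10.76°C
  2200 → 4000 m (environment, upper layer, 11.2°C/km): ΔT = -11.2 × 1.8 = -20.16°C → T = -9.4°C
T_parcel − T_env = -2.81 − (-9.4) = +6.59°C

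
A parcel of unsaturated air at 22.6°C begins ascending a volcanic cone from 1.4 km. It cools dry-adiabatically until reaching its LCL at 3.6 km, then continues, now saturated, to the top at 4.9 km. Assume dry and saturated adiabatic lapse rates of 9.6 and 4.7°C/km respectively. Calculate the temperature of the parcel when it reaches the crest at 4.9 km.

1400 → 3600 m (dry, 9.6°C/km): ΔT = -9.6 × 2.2 = -21.12°C → T = 1.48°C
3600 → 4900 m (saturated, 4.7°C/km): ΔT = -4.7 × 1.3 = -6.11°C → T = -4.63°C

-4.63°C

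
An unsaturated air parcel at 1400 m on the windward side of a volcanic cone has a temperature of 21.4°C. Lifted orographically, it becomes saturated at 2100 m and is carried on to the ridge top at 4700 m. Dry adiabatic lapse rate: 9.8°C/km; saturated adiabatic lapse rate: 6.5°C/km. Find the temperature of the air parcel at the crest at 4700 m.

-2.36°C

From 1400 m to 2100 m (dry): cools by 9.8 × 0.7 = 6.86°C, giving 14.54°C.
From 2100 m to 4700 m (saturated): cools by 6.5 × 2.6 = 16.9°C, giving -2.36°C.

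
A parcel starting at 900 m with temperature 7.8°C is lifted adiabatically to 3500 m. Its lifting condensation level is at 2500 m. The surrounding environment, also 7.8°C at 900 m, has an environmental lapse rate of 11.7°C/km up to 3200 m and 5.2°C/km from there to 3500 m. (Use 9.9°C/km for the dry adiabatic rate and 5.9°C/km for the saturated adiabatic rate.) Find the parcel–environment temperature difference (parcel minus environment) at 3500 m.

Parcel:
  900 → 2500 m (dry, 9.9°C/km): ΔT = -9.9 × 1.6 = -15.84°C → T = -8.04°C
  2500 → 3500 m (saturated, 5.9°C/km): ΔT = -5.9 × 1 = -5.9°C → T = -13.94°C
Environment:
  900 → 3200 m (environment, lower layer, 11.7°C/km): ΔT = -11.7 × 2.3 = -26.91°C → T = -19.11°C
  3200 → 3500 m (environment, upper layer, 5.2°C/km): ΔT = -5.2 × 0.3 = -1.56°C → T = -20.67°C
T_parcel − T_env = -13.94 − (-20.67) = +6.73°C

+6.73°C (parcel warmer than environment)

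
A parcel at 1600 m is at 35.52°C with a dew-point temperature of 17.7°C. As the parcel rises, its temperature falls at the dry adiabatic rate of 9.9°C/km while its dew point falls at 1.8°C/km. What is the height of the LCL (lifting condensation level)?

T and T_d converge at 9.9 − 1.8 = 8.1°C per km
Height above start = (35.52 − 17.7) / 8.1 = 2.2 km
LCL altitude = 1600 m + 2200 m = 3800 m

3800 m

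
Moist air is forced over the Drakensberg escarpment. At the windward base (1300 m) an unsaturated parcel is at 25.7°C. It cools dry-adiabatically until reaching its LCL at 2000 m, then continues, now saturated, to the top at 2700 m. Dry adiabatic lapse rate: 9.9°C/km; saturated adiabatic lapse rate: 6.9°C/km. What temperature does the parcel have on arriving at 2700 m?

13.94°C

Dry to 2000 m: -9.9 × 0.7 km = -6.93°C, so T = 18.77°C.
Saturated to 2700 m: -6.9 × 0.7 km = -4.83°C, so T = 13.94°C.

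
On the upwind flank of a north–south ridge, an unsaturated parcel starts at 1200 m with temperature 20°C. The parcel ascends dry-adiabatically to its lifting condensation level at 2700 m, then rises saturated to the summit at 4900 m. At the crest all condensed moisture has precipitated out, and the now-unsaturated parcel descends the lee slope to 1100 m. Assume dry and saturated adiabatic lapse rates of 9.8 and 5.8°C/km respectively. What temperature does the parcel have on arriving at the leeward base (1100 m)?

29.78°C

1200 → 2700 m (dry, 9.8°C/km): ΔT = -9.8 × 1.5 = -14.7°C → T = 5.3°C
2700 → 4900 m (saturated, 5.8°C/km): ΔT = -5.8 × 2.2 = -12.76°C → T = -7.46°C
4900 → 1100 m (dry descent, 9.8°C/km): ΔT = +9.8 × 3.8 = +37.24°C → T = 29.78°C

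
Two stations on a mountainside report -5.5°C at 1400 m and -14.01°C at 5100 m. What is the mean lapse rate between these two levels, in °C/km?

2.3°C/km

Γ = −ΔT/Δz = (-5.5 − (-14.01)) / (5100 − 1400) m
  = 8.51°C / 3.7 km = 2.3°C/km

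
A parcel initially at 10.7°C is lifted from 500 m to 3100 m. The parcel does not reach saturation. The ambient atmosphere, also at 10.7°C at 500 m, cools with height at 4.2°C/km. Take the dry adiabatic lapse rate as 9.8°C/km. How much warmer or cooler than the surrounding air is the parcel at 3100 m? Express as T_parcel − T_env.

-14.56°C (parcel cooler than environment)

Parcel:
  500–3100 m, dry: Δz = 2.6 km ⇒ ΔT = -25.48°C; T = -14.78°C
Environment:
  500–3100 m, environment: Δz = 2.6 km ⇒ ΔT = -10.92°C; T = -0.22°C
T_parcel − T_env = -14.78 − (-0.22) = -14.56°C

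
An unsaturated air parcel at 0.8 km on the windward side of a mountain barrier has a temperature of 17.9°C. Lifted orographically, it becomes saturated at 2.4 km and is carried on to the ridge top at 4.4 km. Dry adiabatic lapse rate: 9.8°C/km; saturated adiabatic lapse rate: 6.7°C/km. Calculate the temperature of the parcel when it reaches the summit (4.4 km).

Dry to 2400 m: -9.8 × 1.6 km = -15.68°C, so T = 2.22°C.
Saturated to 4400 m: -6.7 × 2 km = -13.4°C, so T = -11.18°C.

-11.18°C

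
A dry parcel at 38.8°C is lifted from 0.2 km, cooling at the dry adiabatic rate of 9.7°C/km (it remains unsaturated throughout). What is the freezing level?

Height above start = (38.8 − 0) / 9.7 = 4 km
Altitude = 200 m + 4000 m = 4200 m

4.2 km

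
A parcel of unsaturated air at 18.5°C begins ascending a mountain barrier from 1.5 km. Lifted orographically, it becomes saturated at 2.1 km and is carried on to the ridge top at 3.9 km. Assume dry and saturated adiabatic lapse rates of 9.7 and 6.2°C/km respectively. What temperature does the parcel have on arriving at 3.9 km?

Dry to 2100 m: -9.7 × 0.6 km = -5.82°C, so T = 12.68°C.
Saturated to 3900 m: -6.2 × 1.8 km = -11.16°C, so T = 1.52°C.

1.52°C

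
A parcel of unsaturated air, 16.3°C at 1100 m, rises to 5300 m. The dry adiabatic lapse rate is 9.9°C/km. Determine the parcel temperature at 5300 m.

-25.28°C

1100–5300 m, dry adiabatic: Δz = 4.2 km ⇒ ΔT = -41.58°C; T = -25.28°C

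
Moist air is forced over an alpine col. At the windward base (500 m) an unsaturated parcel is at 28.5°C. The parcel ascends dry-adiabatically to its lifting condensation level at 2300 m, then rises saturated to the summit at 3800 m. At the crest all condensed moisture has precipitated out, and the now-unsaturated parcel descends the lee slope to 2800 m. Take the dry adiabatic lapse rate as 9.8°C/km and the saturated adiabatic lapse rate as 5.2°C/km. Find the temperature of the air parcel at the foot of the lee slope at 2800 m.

Dry to 2300 m: -9.8 × 1.8 km = -17.64°C, so T = 10.86°C.
Saturated to 3800 m: -5.2 × 1.5 km = -7.8°C, so T = 3.06°C.
Dry descent to 2800 m: +9.8 × 1 km = +9.8°C, so T = 12.86°C.

12.86°C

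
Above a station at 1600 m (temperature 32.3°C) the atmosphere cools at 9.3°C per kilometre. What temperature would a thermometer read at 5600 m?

-4.9°C

1600 → 5600 m (environmental, 9.3°C/km): ΔT = -9.3 × 4 = -37.2°C → T = -4.9°C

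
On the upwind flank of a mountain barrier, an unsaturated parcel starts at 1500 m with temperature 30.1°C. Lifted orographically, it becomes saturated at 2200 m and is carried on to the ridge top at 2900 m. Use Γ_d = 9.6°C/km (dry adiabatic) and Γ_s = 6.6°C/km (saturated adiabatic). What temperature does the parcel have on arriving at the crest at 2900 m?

18.76°C

Dry to 2200 m: -9.6 × 0.7 km = -6.72°C, so T = 23.38°C.
Saturated to 2900 m: -6.6 × 0.7 km = -4.62°C, so T = 18.76°C.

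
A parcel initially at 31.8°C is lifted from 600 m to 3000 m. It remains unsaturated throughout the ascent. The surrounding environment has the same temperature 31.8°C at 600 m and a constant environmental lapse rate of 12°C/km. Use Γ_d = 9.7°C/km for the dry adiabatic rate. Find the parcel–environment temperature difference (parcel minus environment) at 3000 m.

Parcel:
  600–3000 m, dry: Δz = 2.4 km ⇒ ΔT = -23.28°C; T = 8.52°C
Environment:
  600–3000 m, environment: Δz = 2.4 km ⇒ ΔT = -28.8°C; T = 3°C
T_parcel − T_env = 8.52 − 3 = +5.52°C

+5.52°C (parcel warmer than environment)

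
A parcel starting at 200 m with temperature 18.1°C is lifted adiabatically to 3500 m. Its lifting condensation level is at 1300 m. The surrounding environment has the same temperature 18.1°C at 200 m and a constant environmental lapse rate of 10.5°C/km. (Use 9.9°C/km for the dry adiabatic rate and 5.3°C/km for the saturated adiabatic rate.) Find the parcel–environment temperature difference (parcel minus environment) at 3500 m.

+12.1°C (parcel warmer than environment)

Parcel:
  200 → 1300 m (dry, 9.9°C/km): ΔT = -9.9 × 1.1 = -10.89°C → T = 7.21°C
  1300 → 3500 m (saturated, 5.3°C/km): ΔT = -5.3 × 2.2 = -11.66°C → T = -4.45°C
Environment:
  200 → 3500 m (environment, 10.5°C/km): ΔT = -10.5 × 3.3 = -34.65°C → T = -16.55°C
T_parcel − T_env = -4.45 − (-16.55) = +12.1°C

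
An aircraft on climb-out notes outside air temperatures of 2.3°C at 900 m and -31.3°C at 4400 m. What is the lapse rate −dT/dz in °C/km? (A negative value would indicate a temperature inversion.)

9.6°C/km

Γ = −ΔT/Δz = (2.3 − (-31.3)) / (4400 − 900) m
  = 33.6°C / 3.5 km = 9.6°C/km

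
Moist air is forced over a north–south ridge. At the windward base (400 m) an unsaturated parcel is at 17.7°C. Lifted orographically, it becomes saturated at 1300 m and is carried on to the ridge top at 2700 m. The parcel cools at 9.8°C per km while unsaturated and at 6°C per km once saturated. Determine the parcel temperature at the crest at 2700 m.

400 → 1300 m (dry, 9.8°C/km): ΔT = -9.8 × 0.9 = -8.82°C → T = 8.88°C
1300 → 2700 m (saturated, 6°C/km): ΔT = -6 × 1.4 = -8.4°C → T = 0.48°C

0.48°C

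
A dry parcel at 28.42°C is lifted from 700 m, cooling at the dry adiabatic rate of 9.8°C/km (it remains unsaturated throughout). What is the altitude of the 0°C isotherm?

Height above start = (28.42 − 0) / 9.8 = 2.9 km
Altitude = 700 m + 2900 m = 3600 m

3600 m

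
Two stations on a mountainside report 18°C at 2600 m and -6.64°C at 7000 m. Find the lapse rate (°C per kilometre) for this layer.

5.6°C/km

Γ = −ΔT/Δz = (18 − (-6.64)) / (7000 − 2600) m
  = 24.64°C / 4.4 km = 5.6°C/km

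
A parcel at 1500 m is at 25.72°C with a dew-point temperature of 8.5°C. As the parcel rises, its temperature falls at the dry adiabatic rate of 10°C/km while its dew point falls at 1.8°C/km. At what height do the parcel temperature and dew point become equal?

T and T_d converge at 10 − 1.8 = 8.2°C per km
Height above start = (25.72 − 8.5) / 8.2 = 2.1 km
LCL altitude = 1500 m + 2100 m = 3600 m

3600 m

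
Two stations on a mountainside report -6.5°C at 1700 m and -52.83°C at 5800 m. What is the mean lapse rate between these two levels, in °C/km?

11.3°C/km

Γ = −ΔT/Δz = (-6.5 − (-52.83)) / (5800 − 1700) m
  = 46.33°C / 4.1 km = 11.3°C/km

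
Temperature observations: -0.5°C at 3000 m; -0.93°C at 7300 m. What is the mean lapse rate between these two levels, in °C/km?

Γ = −ΔT/Δz = (-0.5 − (-0.93)) / (7300 − 3000) m
  = 0.43°C / 4.3 km = 0.1°C/km

0.1°C/km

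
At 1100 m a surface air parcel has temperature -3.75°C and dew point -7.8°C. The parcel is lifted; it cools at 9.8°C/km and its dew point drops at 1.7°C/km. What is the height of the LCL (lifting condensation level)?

T and T_d converge at 9.8 − 1.7 = 8.1°C per km
Height above start = (-3.75 − (-7.8)) / 8.1 = 0.5 km
LCL altitude = 1100 m + 500 m = 1600 m

1600 m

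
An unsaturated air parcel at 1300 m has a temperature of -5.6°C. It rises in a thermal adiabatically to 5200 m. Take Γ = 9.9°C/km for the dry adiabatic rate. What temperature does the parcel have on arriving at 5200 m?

-44.21°C

From 1300 m to 5200 m (dry adiabatic): cools by 9.9 × 3.9 = 38.61°C, giving -44.21°C.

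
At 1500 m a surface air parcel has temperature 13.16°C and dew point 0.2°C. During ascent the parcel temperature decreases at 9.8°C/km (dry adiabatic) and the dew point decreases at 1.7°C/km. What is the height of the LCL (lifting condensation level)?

T and T_d converge at 9.8 − 1.7 = 8.1°C per km
Height above start = (13.16 − 0.2) / 8.1 = 1.6 km
LCL altitude = 1500 m + 1600 m = 3100 m

3100 m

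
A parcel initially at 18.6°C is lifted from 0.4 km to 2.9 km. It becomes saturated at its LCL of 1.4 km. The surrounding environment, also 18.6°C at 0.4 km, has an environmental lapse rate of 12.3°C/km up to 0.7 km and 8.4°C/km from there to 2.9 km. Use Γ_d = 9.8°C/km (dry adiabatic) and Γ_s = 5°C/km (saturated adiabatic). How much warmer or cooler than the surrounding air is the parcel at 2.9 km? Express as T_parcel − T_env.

+4.87°C (parcel warmer than environment)

Parcel:
  400–1400 m, dry: Δz = 1 km ⇒ ΔT = -9.8°C; T = 8.8°C
  1400–2900 m, saturated: Δz = 1.5 km ⇒ ΔT = -7.5°C; T = 1.3°C
Environment:
  400–700 m, environment, lower layer: Δz = 0.3 km ⇒ ΔT = -3.69°C; T = 14.91°C
  700–2900 m, environment, upper layer: Δz = 2.2 km ⇒ ΔT = -18.48°C; T = -3.57°C
T_parcel − T_env = 1.3 − (-3.57) = +4.87°C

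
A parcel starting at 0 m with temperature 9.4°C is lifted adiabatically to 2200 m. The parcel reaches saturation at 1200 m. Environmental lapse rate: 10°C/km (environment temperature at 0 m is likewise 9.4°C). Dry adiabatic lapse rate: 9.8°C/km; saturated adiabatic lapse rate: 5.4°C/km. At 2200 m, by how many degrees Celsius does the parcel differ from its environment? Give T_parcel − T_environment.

+4.84°C (parcel warmer than environment)

Parcel:
  0 → 1200 m (dry, 9.8°C/km): ΔT = -9.8 × 1.2 = -11.76°C → T = -2.36°C
  1200 → 2200 m (saturated, 5.4°C/km): ΔT = -5.4 × 1 = -5.4°C → T = -7.76°C
Environment:
  0 → 2200 m (environment, 10°C/km): ΔT = -10 × 2.2 = -22°C → T = -12.6°C
T_parcel − T_env = -7.76 − (-12.6) = +4.84°C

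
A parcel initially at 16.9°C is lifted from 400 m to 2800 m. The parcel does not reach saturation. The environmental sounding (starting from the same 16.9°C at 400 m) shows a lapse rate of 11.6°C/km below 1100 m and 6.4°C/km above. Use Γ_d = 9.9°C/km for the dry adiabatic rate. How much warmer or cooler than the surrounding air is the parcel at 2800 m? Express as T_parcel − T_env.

Parcel:
  Dry to 2800 m: -9.9 × 2.4 km = -23.76°C, so T = -6.86°C.
Environment:
  Environment, lower layer to 1100 m: -11.6 × 0.7 km = -8.12°C, so T = 8.78°C.
  Environment, upper layer to 2800 m: -6.4 × 1.7 km = -10.88°C, so T = -2.1°C.
T_parcel − T_env = -6.86 − (-2.1) = -4.76°C

-4.76°C (parcel cooler than environment)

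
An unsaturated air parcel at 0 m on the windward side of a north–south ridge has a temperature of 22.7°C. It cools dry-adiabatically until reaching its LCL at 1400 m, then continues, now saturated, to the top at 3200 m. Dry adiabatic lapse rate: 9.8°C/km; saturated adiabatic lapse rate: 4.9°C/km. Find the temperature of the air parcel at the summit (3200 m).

From 0 m to 1400 m (dry): cools by 9.8 × 1.4 = 13.72°C, giving 8.98°C.
From 1400 m to 3200 m (saturated): cools by 4.9 × 1.8 = 8.82°C, giving 0.16°C.

0.16°C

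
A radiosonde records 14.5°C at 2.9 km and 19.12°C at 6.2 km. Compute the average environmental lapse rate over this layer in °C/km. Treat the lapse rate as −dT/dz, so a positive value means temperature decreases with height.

-1.4°C/km

Γ = −ΔT/Δz = (14.5 − 19.12) / (6200 − 2900) m
  = -4.62°C / 3.3 km = -1.4°C/km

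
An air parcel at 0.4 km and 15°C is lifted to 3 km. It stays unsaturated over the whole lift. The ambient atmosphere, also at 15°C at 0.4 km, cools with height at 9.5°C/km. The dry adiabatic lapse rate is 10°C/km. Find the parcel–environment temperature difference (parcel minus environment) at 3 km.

Parcel:
  Dry to 3000 m: -10 × 2.6 km = -26°C, so T = -11°C.
Environment:
  Environment to 3000 m: -9.5 × 2.6 km = -24.7°C, so T = -9.7°C.
T_parcel − T_env = -11 − (-9.7) = -1.3°C

-1.3°C (parcel cooler than environment)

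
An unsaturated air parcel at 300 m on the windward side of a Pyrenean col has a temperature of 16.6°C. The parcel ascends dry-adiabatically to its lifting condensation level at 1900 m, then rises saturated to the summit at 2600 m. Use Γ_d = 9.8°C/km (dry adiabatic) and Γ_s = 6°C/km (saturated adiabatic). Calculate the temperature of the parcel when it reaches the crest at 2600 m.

-3.28°C

Dry to 1900 m: -9.8 × 1.6 km = -15.68°C, so T = 0.92°C.
Saturated to 2600 m: -6 × 0.7 km = -4.2°C, so T = -3.28°C.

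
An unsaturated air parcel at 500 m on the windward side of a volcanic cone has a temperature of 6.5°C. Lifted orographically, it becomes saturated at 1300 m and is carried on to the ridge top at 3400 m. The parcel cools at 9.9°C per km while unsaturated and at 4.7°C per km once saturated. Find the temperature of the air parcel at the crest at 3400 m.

From 500 m to 1300 m (dry): cools by 9.9 × 0.8 = 7.92°C, giving -1.42°C.
From 1300 m to 3400 m (saturated): cools by 4.7 × 2.1 = 9.87°C, giving -11.29°C.

-11.29°C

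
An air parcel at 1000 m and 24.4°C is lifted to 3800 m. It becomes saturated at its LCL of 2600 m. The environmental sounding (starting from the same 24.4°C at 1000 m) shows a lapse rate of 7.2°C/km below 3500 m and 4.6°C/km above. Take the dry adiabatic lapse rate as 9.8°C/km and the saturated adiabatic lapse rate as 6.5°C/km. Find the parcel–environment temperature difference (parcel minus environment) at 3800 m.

-4.1°C (parcel cooler than environment)

Parcel:
  Dry to 2600 m: -9.8 × 1.6 km = -15.68°C, so T = 8.72°C.
  Saturated to 3800 m: -6.5 × 1.2 km = -7.8°C, so T = 0.92°C.
Environment:
  Environment, lower layer to 3500 m: -7.2 × 2.5 km = -18°C, so T = 6.4°C.
  Environment, upper layer to 3800 m: -4.6 × 0.3 km = -1.38°C, so T = 5.02°C.
T_parcel − T_env = 0.92 − 5.02 = -4.1°C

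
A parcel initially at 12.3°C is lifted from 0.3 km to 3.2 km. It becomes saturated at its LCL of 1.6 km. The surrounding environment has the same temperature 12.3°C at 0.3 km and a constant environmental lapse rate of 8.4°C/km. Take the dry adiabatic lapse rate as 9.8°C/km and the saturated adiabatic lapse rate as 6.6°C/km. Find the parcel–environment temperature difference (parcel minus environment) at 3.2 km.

Parcel:
  Dry to 1600 m: -9.8 × 1.3 km = -12.74°C, so T = -0.44°C.
  Saturated to 3200 m: -6.6 × 1.6 km = -10.56°C, so T = -11°C.
Environment:
  Environment to 3200 m: -8.4 × 2.9 km = -24.36°C, so T = -12.06°C.
T_parcel − T_env = -11 − (-12.06) = +1.06°C

+1.06°C (parcel warmer than environment)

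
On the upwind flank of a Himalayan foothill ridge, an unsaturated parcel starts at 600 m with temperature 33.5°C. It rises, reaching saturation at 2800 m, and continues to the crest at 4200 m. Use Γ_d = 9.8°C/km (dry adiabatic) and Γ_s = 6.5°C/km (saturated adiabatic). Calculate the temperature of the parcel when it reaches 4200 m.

Dry to 2800 m: -9.8 × 2.2 km = -21.56°C, so T = 11.94°C.
Saturated to 4200 m: -6.5 × 1.4 km = -9.1°C, so T = 2.84°C.

2.84°C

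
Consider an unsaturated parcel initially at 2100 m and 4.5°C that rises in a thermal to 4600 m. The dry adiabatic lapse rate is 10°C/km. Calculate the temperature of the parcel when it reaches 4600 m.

-20.5°C

2100 → 4600 m (dry adiabatic, 10°C/km): ΔT = -10 × 2.5 = -25°C → T = -20.5°C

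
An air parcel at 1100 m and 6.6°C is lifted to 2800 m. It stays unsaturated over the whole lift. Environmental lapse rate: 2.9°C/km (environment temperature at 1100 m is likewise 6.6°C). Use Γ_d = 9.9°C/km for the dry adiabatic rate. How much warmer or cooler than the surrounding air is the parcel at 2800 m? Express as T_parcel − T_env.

-11.9°C (parcel cooler than environment)

Parcel:
  1100–2800 m, dry: Δz = 1.7 km ⇒ ΔT = -16.83°C; T = -10.23°C
Environment:
  1100–2800 m, environment: Δz = 1.7 km ⇒ ΔT = -4.93°C; T = 1.67°C
T_parcel − T_env = -10.23 − 1.67 = -11.9°C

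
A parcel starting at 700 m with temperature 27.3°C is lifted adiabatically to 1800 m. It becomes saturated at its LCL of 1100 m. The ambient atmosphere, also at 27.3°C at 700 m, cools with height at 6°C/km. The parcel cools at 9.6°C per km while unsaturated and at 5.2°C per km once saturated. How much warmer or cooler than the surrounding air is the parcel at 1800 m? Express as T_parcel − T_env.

-0.88°C (parcel cooler than environment)

Parcel:
  700–1100 m, dry: Δz = 0.4 km ⇒ ΔT = -3.84°C; T = 23.46°C
  1100–1800 m, saturated: Δz = 0.7 km ⇒ ΔT = -3.64°C; T = 19.82°C
Environment:
  700–1800 m, environment: Δz = 1.1 km ⇒ ΔT = -6.6°C; T = 20.7°C
T_parcel − T_env = 19.82 − 20.7 = -0.88°C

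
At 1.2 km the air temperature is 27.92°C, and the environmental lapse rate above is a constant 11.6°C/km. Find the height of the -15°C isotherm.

Height above start = (27.92 − (-15)) / 11.6 = 3.7 km
Altitude = 1200 m + 3700 m = 4900 m

4.9 km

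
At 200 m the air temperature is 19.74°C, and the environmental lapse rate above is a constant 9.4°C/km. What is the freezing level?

2300 m

Height above start = (19.74 − 0) / 9.4 = 2.1 km
Altitude = 200 m + 2100 m = 2300 m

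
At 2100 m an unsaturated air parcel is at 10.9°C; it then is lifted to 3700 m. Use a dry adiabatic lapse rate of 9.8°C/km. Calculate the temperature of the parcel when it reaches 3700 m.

-4.78°C

2100 → 3700 m (dry adiabatic, 9.8°C/km): ΔT = -9.8 × 1.6 = -15.68°C → T = -4.78°C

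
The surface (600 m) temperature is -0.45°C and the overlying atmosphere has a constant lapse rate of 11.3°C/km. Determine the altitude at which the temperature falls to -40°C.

Height above start = (-0.45 − (-40)) / 11.3 = 3.5 km
Altitude = 600 m + 3500 m = 4100 m

4100 m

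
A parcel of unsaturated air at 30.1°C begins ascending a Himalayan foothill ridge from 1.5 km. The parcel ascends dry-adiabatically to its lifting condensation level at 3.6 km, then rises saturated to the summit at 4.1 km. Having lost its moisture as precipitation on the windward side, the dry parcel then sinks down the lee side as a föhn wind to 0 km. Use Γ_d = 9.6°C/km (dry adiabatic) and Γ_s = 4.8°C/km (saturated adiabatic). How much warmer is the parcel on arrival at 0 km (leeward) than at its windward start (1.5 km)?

+16.8°C

1500–3600 m, dry: Δz = 2.1 km ⇒ ΔT = -20.16°C; T = 9.94°C
3600–4100 m, saturated: Δz = 0.5 km ⇒ ΔT = -2.4°C; T = 7.54°C
4100–0 m, dry descent: Δz = 4.1 km ⇒ ΔT = +39.36°C; T = 46.9°C
Net change vs windward start: 46.9 − 30.1 = +16.8°C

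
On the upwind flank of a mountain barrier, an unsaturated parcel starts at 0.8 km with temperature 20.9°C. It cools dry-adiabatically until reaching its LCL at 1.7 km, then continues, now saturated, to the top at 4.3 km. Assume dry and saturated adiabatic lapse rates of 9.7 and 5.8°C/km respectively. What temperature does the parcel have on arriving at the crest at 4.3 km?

800–1700 m, dry: Δz = 0.9 km ⇒ ΔT = -8.73°C; T = 12.17°C
1700–4300 m, saturated: Δz = 2.6 km ⇒ ΔT = -15.08°C; T = -2.91°C

-2.91°C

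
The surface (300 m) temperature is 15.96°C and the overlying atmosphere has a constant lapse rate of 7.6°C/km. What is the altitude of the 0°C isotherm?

Height above start = (15.96 − 0) / 7.6 = 2.1 km
Altitude = 300 m + 2100 m = 2400 m

2400 m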